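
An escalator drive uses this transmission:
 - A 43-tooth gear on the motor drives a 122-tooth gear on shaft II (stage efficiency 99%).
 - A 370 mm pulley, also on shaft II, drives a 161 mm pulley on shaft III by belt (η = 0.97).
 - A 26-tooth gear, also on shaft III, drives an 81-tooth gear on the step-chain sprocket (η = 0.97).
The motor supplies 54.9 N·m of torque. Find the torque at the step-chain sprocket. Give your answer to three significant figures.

197 N·m

Gear mesh: ratio = 122/43 = 2.8372; torque at shaft II = 54.9 × 2.8372 × 0.99 = 154.21 N·m.
Belt: ratio = 161/370 = 0.43514; torque at shaft III = 154.21 × 0.43514 × 0.97 = 65.087 N·m.
Gear mesh: ratio = 81/26 = 3.1154; torque at the step-chain sprocket = 65.087 × 3.1154 × 0.97 = 196.69 N·m.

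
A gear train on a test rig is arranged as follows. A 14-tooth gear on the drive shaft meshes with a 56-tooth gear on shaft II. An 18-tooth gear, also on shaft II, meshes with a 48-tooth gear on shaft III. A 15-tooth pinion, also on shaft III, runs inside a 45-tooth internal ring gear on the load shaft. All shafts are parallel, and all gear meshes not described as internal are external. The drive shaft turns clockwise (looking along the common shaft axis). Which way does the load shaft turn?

clockwise

the drive shaft → shaft II: external mesh, 1 reversal → CCW.
shaft II → shaft III: external mesh, 1 reversal → CW.
shaft III → the load shaft: internal mesh, same direction → CW.
2 reversals in total — an even number — so the load shaft turns the same way as the drive shaft.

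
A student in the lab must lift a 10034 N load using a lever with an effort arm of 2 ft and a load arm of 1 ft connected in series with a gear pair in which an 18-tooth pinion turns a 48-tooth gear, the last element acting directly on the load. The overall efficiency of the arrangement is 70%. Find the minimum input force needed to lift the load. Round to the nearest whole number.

2688 N

Lever MA = effort arm / load arm = 2/1 = 2.
Gear pair MA = 48/18 = 2.6667.
Combined ideal MA = 2 × 2.6667 = 5.3333.
Actual MA = 5.3333 × 0.70 = 3.7333.
Effort = load / actual MA = 10034 / 3.7333 = 2687.7 N.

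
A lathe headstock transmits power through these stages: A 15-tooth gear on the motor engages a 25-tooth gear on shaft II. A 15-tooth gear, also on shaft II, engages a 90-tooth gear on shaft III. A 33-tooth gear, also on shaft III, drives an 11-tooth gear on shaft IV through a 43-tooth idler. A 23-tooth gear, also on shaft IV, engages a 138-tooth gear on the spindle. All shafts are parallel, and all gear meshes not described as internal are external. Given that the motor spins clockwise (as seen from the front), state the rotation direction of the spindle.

anticlockwise

the motor → shaft II: external mesh, 1 reversal → CCW.
shaft II → shaft III: external mesh, 1 reversal → CW.
shaft III → shaft IV: driver → idler → driven is 2 external meshes, 2 reversals → CW.
shaft IV → the spindle: external mesh, 1 reversal → CCW.
5 reversals in total — an odd number — so the spindle turns opposite to the motor.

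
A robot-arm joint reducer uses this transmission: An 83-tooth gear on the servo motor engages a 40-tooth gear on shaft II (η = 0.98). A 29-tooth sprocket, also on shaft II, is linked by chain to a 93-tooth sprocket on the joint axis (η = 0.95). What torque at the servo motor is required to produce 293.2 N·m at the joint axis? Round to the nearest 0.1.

203.8 N·m

Overall ratio R = 0.48193 × 3.2069 = 1.5455; overall efficiency η = 0.98 × 0.95 = 0.9310.
Input torque = output torque / (R × η) = 293.2 / (1.5455 × 0.9310) = 203.77 N·m.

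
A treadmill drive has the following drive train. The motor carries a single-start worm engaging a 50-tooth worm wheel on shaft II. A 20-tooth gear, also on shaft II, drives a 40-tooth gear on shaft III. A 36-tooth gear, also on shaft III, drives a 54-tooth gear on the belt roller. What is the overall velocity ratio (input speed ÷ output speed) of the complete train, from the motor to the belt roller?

150

Each stage contributes driven/driver: worm 50/1 = 50, gear mesh 40/20 = 2, gear mesh 54/36 = 1.5.
Overall: 50 × 2 × 1.5 = 150.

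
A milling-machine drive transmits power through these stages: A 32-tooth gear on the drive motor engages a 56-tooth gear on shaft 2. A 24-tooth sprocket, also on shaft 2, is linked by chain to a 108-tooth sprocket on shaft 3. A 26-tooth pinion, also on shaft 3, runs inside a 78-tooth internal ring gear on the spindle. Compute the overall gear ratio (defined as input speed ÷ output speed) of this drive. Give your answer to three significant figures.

Each stage contributes driven/driver: gear mesh 56/32 = 1.75, chain 108/24 = 4.5, internal gear 78/26 = 3.
Overall: 1.75 × 4.5 × 3 = 23.625.

23.6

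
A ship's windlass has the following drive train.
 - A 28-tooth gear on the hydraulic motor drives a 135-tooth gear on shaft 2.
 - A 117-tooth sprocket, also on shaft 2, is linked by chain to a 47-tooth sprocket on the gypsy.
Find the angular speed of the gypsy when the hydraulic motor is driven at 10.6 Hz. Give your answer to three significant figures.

Gear mesh: ratio = 135/28 = 4.8214, so shaft 2 turns at 10.6 / 4.8214 = 2.1985 Hz.
Chain: ratio = 47/117 = 0.40171, so the gypsy turns at 2.1985 / 0.40171 = 5.4729 Hz.

5.47 Hz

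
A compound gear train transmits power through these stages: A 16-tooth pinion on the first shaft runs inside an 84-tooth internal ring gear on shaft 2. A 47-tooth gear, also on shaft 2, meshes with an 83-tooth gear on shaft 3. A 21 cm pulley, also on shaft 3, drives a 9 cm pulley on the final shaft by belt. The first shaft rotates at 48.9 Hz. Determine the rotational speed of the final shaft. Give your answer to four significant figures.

12.31 Hz

Internal gear: ratio = 84/16 = 5.25, so shaft 2 turns at 48.9 / 5.25 = 9.3143 Hz.
Gear mesh: ratio = 83/47 = 1.766, so shaft 3 turns at 9.3143 / 1.766 = 5.2744 Hz.
Belt: ratio = 9/21 = 0.42857, so the final shaft turns at 5.2744 / 0.42857 = 12.307 Hz.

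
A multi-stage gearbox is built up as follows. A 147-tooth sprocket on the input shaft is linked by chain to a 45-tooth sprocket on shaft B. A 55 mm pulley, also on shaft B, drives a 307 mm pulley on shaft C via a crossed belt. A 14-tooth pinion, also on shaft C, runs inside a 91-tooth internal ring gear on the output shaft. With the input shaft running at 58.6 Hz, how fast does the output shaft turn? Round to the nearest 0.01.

chain 45/147 = 0.30612 → 58.6/0.30612 = 191.43 Hz
belt 307/55 = 5.5818 → 191.43/5.5818 = 34.295 Hz
internal gear 91/14 = 6.5 → 34.295/6.5 = 5.2761 Hz

5.28 Hz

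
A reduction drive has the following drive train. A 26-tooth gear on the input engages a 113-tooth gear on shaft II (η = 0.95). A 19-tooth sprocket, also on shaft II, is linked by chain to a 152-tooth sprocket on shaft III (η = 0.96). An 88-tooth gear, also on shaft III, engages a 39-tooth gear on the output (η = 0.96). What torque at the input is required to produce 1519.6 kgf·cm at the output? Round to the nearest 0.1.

Overall ratio R = 4.3462 × 8 × 0.44318 = 15.409; overall efficiency η = 0.95 × 0.96 × 0.96 = 0.8755.
Input torque = output torque / (R × η) = 1519.6 / (15.409 × 0.8755) = 112.64 kgf·cm.

112.6 kgf·cm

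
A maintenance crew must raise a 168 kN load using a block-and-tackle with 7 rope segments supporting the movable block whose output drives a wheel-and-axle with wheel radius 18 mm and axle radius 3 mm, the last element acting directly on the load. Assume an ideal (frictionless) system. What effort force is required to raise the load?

Block-and-tackle MA = number of supporting rope parts = 7.
Wheel-and-axle MA = R/r = 18/3 = 6.
Combined ideal MA = 7 × 6 = 42.
Effort = load / MA = 168 / 42 = 4 kN.

4 kN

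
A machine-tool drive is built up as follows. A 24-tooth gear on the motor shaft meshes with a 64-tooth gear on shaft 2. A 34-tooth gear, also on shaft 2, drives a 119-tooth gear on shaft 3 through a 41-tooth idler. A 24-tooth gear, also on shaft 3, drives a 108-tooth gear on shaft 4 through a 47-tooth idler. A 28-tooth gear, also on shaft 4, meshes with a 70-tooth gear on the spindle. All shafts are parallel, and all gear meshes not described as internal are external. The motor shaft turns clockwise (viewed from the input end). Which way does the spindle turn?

the motor shaft → shaft 2: external mesh, 1 reversal → CCW.
shaft 2 → shaft 3: driver → idler → driven is 2 external meshes, 2 reversals → CCW.
shaft 3 → shaft 4: driver → idler → driven is 2 external meshes, 2 reversals → CCW.
shaft 4 → the spindle: external mesh, 1 reversal → CW.
6 reversals in total — an even number — so the spindle turns the same way as the motor shaft.

clockwise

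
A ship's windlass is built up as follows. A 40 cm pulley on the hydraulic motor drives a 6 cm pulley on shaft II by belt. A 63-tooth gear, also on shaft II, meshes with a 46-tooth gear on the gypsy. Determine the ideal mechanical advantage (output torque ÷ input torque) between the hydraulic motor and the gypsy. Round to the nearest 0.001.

0.110

Each stage contributes driven/driver: belt 6/40 = 0.15, gear mesh 46/63 = 0.73016.
Overall: 0.15 × 0.73016 = 0.10952.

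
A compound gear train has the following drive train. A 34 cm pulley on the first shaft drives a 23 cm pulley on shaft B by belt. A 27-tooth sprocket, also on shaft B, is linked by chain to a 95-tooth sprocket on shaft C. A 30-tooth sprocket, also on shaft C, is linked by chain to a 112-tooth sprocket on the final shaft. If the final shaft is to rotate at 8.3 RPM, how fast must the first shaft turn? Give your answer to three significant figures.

73.8 RPM

Overall ratio R = 0.67647 × 3.5185 × 3.7333 = 8.886.
Required input speed = output speed × R = 8.3 × 8.886 = 73.754 RPM.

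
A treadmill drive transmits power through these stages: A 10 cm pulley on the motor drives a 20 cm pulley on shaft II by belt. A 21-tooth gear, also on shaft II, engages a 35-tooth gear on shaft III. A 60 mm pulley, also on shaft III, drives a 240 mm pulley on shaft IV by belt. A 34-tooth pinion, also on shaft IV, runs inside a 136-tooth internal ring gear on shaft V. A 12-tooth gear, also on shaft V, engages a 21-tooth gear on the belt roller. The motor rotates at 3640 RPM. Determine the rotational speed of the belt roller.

39 RPM

belt 20/10 = 2 → 3640/2 = 1820 RPM
gear mesh 35/21 = 1.6667 → 1820/1.6667 = 1092 RPM
belt 240/60 = 4 → 1092/4 = 273 RPM
internal gear 136/34 = 4 → 273/4 = 68.25 RPM
gear mesh 21/12 = 1.75 → 68.25/1.75 = 39 RPM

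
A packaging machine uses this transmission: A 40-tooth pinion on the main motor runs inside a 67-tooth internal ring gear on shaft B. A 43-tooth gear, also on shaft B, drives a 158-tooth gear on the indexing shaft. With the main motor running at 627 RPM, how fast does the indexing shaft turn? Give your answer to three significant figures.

102 RPM

the main motor → shaft B (internal gear, 67/40): 627 ÷ 1.675 = 374.33 RPM
shaft B → the indexing shaft (gear mesh, 158/43): 374.33 ÷ 3.6744 = 101.87 RPM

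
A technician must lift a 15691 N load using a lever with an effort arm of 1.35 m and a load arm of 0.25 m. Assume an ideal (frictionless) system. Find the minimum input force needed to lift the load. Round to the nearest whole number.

Lever MA = effort arm / load arm = 1.35/0.25 = 5.4.
Effort = load / MA = 15691 / 5.4 = 2905.7 N.

2906 N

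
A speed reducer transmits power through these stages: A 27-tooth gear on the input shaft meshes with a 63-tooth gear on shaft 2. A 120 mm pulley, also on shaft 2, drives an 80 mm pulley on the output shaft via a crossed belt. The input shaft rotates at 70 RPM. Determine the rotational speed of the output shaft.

gear mesh 63/27 = 2.3333 → 70/2.3333 = 30 RPM
belt 80/120 = 0.66667 → 30/0.66667 = 45 RPM

45 RPM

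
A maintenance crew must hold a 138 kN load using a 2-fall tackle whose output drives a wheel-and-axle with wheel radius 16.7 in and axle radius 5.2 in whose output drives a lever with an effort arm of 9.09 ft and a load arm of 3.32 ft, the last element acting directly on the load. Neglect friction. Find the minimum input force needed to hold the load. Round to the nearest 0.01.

Block-and-tackle MA = number of supporting rope parts = 2.
Wheel-and-axle MA = R/r = 16.7/5.2 = 3.2115.
Lever MA = effort arm / load arm = 9.09/3.32 = 2.738.
Combined ideal MA = 2 × 3.2115 × 2.738 = 17.586.
Effort = load / MA = 138 / 17.586 = 7.8471 kN.

7.85 kN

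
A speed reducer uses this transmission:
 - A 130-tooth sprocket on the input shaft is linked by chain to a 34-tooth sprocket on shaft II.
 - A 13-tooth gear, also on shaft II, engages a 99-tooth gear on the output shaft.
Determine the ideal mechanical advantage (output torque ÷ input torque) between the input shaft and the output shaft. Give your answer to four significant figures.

1.992

Each stage contributes driven/driver: chain 34/130 = 0.26154, gear mesh 99/13 = 7.6154.
Overall: 0.26154 × 7.6154 = 1.9917.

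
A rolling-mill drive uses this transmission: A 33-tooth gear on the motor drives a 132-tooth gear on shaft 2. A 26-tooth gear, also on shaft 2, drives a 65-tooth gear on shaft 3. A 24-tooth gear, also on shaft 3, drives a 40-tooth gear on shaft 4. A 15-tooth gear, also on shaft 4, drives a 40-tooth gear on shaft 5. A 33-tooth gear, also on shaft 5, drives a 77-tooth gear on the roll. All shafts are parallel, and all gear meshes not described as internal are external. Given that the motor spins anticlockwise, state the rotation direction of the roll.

clockwise

the motor → shaft 2: external mesh, 1 reversal → CW.
shaft 2 → shaft 3: external mesh, 1 reversal → CCW.
shaft 3 → shaft 4: external mesh, 1 reversal → CW.
shaft 4 → shaft 5: external mesh, 1 reversal → CCW.
shaft 5 → the roll: external mesh, 1 reversal → CW.
5 reversals in total — an odd number — so the roll turns opposite to the motor.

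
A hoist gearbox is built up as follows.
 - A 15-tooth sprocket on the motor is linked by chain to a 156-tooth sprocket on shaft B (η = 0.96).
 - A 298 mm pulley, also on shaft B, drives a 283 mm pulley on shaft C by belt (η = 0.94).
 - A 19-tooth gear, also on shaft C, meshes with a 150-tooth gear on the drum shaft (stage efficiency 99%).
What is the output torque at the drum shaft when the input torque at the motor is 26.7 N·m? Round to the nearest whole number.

Chain: ratio = 156/15 = 10.4; torque at shaft B = 26.7 × 10.4 × 0.96 = 266.57 N·m.
Belt: ratio = 283/298 = 0.94966; torque at shaft C = 266.57 × 0.94966 × 0.94 = 237.97 N·m.
Gear mesh: ratio = 150/19 = 7.8947; torque at the drum shaft = 237.97 × 7.8947 × 0.99 = 1859.9 N·m.

1860 N·m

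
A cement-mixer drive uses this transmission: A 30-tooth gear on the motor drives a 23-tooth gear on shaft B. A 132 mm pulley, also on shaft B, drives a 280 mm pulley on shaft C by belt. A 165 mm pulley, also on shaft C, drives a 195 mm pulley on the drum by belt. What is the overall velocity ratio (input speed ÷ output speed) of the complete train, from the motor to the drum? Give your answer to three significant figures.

1.92

Each stage contributes driven/driver: gear mesh 23/30 = 0.76667, belt 280/132 = 2.1212, belt 195/165 = 1.1818.
Overall: 0.76667 × 2.1212 × 1.1818 = 1.9219.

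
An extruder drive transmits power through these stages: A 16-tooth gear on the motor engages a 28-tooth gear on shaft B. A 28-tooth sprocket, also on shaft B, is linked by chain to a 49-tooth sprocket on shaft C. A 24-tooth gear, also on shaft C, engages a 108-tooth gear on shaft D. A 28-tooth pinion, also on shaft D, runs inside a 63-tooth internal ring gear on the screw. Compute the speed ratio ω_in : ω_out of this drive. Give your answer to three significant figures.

31.0

Each stage contributes driven/driver: gear mesh 28/16 = 1.75, chain 49/28 = 1.75, gear mesh 108/24 = 4.5, internal gear 63/28 = 2.25.
Overall: 1.75 × 1.75 × 4.5 × 2.25 = 31.008.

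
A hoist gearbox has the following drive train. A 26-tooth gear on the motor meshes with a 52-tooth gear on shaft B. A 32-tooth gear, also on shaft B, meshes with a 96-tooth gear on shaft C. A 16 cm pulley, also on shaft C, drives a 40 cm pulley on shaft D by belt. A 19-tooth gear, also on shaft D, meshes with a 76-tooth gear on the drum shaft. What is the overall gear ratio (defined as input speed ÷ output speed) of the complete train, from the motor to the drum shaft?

Each stage contributes driven/driver: gear mesh 52/26 = 2, gear mesh 96/32 = 3, belt 40/16 = 2.5, gear mesh 76/19 = 4.
Overall: 2 × 3 × 2.5 × 4 = 60.

60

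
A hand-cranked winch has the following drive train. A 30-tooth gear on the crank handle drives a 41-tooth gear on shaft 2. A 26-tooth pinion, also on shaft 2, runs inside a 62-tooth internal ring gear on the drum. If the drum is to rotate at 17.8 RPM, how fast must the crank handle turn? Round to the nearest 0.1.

Overall ratio R = 1.3667 × 2.3846 = 3.259.
Required input speed = output speed × R = 17.8 × 3.259 = 58.01 RPM.

58.0 RPM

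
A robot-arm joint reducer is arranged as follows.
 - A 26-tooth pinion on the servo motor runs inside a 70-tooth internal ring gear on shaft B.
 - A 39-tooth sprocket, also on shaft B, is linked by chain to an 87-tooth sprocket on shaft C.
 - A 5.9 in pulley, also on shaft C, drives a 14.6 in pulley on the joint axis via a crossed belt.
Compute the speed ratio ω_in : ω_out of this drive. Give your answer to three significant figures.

14.9

Each stage contributes driven/driver: internal gear 70/26 = 2.6923, chain 87/39 = 2.2308, belt 14.6/5.9 = 2.4746.
Overall: 2.6923 × 2.2308 × 2.4746 = 14.862.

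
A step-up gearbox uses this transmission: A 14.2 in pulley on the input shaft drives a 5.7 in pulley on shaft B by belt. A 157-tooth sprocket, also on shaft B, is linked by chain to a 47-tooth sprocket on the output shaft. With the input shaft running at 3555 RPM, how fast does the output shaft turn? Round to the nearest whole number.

belt 5.7/14.2 = 0.40141 → 3555/0.40141 = 8856.3 RPM
chain 47/157 = 0.29936 → 8856.3/0.29936 = 29584 RPM

29584 RPM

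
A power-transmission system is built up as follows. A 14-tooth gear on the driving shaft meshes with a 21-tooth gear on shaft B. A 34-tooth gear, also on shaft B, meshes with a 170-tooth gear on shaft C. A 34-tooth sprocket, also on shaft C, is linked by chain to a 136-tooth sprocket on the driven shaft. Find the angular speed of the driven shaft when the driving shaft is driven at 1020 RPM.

34 RPM

gear mesh 21/14 = 1.5 → 1020/1.5 = 680 RPM
gear mesh 170/34 = 5 → 680/5 = 136 RPM
chain 136/34 = 4 → 136/4 = 34 RPM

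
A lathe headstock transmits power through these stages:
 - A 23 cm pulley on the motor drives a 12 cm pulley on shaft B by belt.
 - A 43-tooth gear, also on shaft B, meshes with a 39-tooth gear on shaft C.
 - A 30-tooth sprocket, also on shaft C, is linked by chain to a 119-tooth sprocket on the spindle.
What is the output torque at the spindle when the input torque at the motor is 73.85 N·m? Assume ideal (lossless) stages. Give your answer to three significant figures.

belt 12/23 = 0.52174 → τ = 73.85·0.52174 = 38.53 N·m
gear mesh 39/43 = 0.90698 → τ = 38.53·0.90698 = 34.946 N·m
chain 119/30 = 3.9667 → τ = 34.946·3.9667 = 138.62 N·m

139 N·m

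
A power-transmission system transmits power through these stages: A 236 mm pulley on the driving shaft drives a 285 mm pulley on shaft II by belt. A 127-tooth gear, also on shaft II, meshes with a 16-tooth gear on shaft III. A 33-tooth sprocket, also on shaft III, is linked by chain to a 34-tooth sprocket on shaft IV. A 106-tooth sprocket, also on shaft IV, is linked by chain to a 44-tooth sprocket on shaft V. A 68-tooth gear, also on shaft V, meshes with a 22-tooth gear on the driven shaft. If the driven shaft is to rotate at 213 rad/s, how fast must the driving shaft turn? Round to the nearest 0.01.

4.48 rad/s

Overall ratio R = 1.2076 × 0.12598 × 1.0303 × 0.41509 × 0.32353 = 0.021051.
Required input speed = output speed × R = 213 × 0.021051 = 4.4839 rad/s.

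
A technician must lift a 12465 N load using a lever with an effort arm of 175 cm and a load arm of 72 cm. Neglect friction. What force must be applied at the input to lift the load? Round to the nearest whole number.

Lever MA = effort arm / load arm = 175/72 = 2.4306.
Effort = load / MA = 12465 / 2.4306 = 5128.5 N.

5128 N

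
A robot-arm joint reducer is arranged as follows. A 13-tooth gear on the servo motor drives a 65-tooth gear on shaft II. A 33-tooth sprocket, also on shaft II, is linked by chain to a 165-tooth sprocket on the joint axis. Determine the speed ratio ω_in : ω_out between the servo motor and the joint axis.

Each stage contributes driven/driver: gear mesh 65/13 = 5, chain 165/33 = 5.
Overall: 5 × 5 = 25.

25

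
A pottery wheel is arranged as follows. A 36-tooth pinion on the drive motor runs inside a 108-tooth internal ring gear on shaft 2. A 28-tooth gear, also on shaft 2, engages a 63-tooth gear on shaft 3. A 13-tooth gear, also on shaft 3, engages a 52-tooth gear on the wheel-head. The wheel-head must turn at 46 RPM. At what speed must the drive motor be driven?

1242 RPM

Overall ratio R = 3 × 2.25 × 4 = 27.
Required input speed = output speed × R = 46 × 27 = 1242 RPM.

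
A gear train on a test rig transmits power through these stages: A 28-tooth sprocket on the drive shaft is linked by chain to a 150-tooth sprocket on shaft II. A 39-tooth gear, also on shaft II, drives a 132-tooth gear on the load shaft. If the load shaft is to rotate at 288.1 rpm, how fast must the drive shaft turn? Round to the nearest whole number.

5224 rpm

Overall ratio R = 5.3571 × 3.3846 = 18.132.
Required input speed = output speed × R = 288.1 × 18.132 = 5223.8 rpm.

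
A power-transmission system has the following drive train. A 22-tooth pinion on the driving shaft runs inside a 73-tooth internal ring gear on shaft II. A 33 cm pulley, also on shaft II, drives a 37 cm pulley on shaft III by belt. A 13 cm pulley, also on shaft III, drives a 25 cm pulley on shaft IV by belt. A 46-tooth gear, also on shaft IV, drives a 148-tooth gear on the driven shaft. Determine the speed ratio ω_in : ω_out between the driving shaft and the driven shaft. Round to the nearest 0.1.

23.0

Each stage contributes driven/driver: internal gear 73/22 = 3.3182, belt 37/33 = 1.1212, belt 25/13 = 1.9231, gear mesh 148/46 = 3.2174.
Overall: 3.3182 × 1.1212 × 1.9231 × 3.2174 = 23.019.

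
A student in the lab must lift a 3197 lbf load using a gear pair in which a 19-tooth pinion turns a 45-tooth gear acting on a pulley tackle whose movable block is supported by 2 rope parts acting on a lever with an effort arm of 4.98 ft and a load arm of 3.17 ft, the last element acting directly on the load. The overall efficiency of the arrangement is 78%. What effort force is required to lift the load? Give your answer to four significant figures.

550.8 lbf

Gear pair MA = 45/19 = 2.3684.
Block-and-tackle MA = number of supporting rope parts = 2.
Lever MA = effort arm / load arm = 4.98/3.17 = 1.571.
Combined ideal MA = 2.3684 × 2 × 1.571 = 7.4415.
Actual MA = 7.4415 × 0.78 = 5.8043.
Effort = load / actual MA = 3197 / 5.8043 = 550.79 lbf.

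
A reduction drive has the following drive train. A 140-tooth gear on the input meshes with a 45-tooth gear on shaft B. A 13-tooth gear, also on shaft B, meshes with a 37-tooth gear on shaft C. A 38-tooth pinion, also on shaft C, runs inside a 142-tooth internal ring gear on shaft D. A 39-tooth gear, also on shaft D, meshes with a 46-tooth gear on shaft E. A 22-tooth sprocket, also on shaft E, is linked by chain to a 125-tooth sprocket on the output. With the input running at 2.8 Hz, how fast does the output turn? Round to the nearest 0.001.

gear mesh 45/140 = 0.32143 → 2.8/0.32143 = 8.7111 Hz
gear mesh 37/13 = 2.8462 → 8.7111/2.8462 = 3.0607 Hz
internal gear 142/38 = 3.7368 → 3.0607/3.7368 = 0.81905 Hz
gear mesh 46/39 = 1.1795 → 0.81905/1.1795 = 0.69441 Hz
chain 125/22 = 5.6818 → 0.69441/5.6818 = 0.12222 Hz

0.122 Hz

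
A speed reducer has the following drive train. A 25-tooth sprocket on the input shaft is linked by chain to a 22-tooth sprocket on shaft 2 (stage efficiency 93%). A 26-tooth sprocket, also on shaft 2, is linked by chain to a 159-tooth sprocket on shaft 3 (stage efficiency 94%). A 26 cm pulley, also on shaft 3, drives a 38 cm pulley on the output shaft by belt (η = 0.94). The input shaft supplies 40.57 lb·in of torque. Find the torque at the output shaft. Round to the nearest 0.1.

262.2 lb·in

Chain: ratio = 22/25 = 0.88; torque at shaft 2 = 40.57 × 0.88 × 0.93 = 33.202 lb·in.
Chain: ratio = 159/26 = 6.1154; torque at shaft 3 = 33.202 × 6.1154 × 0.94 = 190.86 lb·in.
Belt: ratio = 38/26 = 1.4615; torque at the output shaft = 190.86 × 1.4615 × 0.94 = 262.22 lb·in.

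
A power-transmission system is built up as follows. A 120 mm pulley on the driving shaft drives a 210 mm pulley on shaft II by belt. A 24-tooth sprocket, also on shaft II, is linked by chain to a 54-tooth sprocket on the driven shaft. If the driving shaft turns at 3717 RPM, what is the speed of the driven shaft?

Belt: ratio = 210/120 = 1.75, so shaft II turns at 3717 / 1.75 = 2124 RPM.
Chain: ratio = 54/24 = 2.25, so the driven shaft turns at 2124 / 2.25 = 944 RPM.

944 RPM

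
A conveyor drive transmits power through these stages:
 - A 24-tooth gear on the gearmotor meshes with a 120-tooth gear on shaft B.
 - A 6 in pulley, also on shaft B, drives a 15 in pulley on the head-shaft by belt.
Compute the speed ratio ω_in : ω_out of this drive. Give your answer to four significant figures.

12.50

Each stage contributes driven/driver: gear mesh 120/24 = 5, belt 15/6 = 2.5.
Overall: 5 × 2.5 = 12.5.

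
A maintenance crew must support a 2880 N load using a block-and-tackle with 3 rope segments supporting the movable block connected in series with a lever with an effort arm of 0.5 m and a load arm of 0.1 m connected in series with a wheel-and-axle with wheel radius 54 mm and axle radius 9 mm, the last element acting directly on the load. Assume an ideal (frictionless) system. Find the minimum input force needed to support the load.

Block-and-tackle MA = number of supporting rope parts = 3.
Lever MA = effort arm / load arm = 0.5/0.1 = 5.
Wheel-and-axle MA = R/r = 54/9 = 6.
Combined ideal MA = 3 × 5 × 6 = 90.
Effort = load / MA = 2880 / 90 = 32 N.

32 N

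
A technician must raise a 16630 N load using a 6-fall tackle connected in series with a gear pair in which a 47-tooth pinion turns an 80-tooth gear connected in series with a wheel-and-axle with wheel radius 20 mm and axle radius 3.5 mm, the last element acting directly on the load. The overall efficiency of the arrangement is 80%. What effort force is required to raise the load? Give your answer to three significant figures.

356 N

Block-and-tackle MA = number of supporting rope parts = 6.
Gear pair MA = 80/47 = 1.7021.
Wheel-and-axle MA = R/r = 20/3.5 = 5.7143.
Combined ideal MA = 6 × 1.7021 × 5.7143 = 58.359.
Actual MA = 58.359 × 0.80 = 46.687.
Effort = load / actual MA = 16630 / 46.687 = 356.2 N.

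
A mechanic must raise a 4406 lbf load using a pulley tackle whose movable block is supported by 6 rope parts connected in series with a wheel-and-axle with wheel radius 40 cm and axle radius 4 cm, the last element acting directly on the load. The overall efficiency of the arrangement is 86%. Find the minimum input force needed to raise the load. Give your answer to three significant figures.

85.4 lbf

Block-and-tackle MA = number of supporting rope parts = 6.
Wheel-and-axle MA = R/r = 40/4 = 10.
Combined ideal MA = 6 × 10 = 60.
Actual MA = 60 × 0.86 = 51.6.
Effort = load / actual MA = 4406 / 51.6 = 85.388 lbf.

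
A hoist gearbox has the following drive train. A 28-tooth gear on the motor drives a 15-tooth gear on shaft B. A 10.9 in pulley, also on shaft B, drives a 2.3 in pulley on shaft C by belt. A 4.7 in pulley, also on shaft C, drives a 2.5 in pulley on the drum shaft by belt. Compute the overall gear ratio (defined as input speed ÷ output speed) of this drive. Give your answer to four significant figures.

Each stage contributes driven/driver: gear mesh 15/28 = 0.53571, belt 2.3/10.9 = 0.21101, belt 2.5/4.7 = 0.53191.
Overall: 0.53571 × 0.21101 × 0.53191 = 0.060128.

0.06013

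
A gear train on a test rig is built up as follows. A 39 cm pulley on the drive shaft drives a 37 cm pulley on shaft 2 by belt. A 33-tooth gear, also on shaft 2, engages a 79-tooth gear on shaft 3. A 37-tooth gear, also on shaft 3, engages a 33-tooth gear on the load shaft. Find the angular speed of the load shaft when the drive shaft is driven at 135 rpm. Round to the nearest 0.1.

belt 37/39 = 0.94872 → 135/0.94872 = 142.3 rpm
gear mesh 79/33 = 2.3939 → 142.3/2.3939 = 59.441 rpm
gear mesh 33/37 = 0.89189 → 59.441/0.89189 = 66.646 rpm

66.6 rpm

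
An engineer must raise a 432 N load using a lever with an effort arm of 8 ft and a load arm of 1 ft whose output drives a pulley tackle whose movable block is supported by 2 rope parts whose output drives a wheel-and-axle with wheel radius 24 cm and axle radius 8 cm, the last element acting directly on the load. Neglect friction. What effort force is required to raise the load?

9 N

Lever MA = effort arm / load arm = 8/1 = 8.
Block-and-tackle MA = number of supporting rope parts = 2.
Wheel-and-axle MA = R/r = 24/8 = 3.
Combined ideal MA = 8 × 2 × 3 = 48.
Effort = load / MA = 432 / 48 = 9 N.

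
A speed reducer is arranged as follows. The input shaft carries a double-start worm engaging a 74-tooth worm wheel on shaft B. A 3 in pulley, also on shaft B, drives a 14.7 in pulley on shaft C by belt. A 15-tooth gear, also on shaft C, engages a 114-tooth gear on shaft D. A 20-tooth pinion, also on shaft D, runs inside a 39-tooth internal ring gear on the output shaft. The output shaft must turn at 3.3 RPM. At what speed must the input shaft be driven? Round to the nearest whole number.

Overall ratio R = 37 × 4.9 × 7.6 × 1.95 = 2686.9.
Required input speed = output speed × R = 3.3 × 2686.9 = 8866.7 RPM.

8867 RPM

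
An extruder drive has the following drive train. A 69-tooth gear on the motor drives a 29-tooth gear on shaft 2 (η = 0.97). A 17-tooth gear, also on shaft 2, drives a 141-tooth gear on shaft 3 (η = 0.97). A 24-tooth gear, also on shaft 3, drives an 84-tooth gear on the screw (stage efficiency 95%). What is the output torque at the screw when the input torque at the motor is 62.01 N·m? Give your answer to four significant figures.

676.3 N·m

After the gear mesh (29/69): 62.01 × 0.42029 × 0.97 = 25.28 N·m
After the gear mesh (141/17): 25.28 × 8.2941 × 0.97 = 203.39 N·m
After the gear mesh (84/24): 203.39 × 3.5 × 0.95 = 676.26 N·m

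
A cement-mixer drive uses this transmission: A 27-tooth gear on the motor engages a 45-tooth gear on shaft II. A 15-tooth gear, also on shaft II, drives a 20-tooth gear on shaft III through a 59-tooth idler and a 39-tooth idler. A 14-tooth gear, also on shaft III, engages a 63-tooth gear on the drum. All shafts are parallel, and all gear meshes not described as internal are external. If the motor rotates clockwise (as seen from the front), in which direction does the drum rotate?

the motor → shaft II: external mesh, 1 reversal → CCW.
shaft II → shaft III: driver → idler → idler → driven is 3 external meshes, 3 reversals → CW.
shaft III → the drum: external mesh, 1 reversal → CCW.
5 reversals in total — an odd number — so the drum turns opposite to the motor.

counterclockwise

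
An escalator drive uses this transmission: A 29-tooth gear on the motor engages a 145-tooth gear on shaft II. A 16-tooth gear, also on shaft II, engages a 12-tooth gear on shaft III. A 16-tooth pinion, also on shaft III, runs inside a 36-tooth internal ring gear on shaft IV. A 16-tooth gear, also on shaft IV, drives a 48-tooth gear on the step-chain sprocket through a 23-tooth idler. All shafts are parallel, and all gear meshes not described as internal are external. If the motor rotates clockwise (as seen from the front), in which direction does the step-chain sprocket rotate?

the motor → shaft II: external mesh, 1 reversal → CCW.
shaft II → shaft III: external mesh, 1 reversal → CW.
shaft III → shaft IV: internal mesh, same direction → CW.
shaft IV → the step-chain sprocket: driver → idler → driven is 2 external meshes, 2 reversals → CW.
4 reversals in total — an even number — so the step-chain sprocket turns the same way as the motor.

clockwise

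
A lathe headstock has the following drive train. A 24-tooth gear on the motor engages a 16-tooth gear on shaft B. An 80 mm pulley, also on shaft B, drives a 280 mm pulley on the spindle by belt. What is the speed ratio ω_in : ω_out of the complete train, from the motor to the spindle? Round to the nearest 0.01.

Each stage contributes driven/driver: gear mesh 16/24 = 0.66667, belt 280/80 = 3.5.
Overall: 0.66667 × 3.5 = 2.3333.

2.33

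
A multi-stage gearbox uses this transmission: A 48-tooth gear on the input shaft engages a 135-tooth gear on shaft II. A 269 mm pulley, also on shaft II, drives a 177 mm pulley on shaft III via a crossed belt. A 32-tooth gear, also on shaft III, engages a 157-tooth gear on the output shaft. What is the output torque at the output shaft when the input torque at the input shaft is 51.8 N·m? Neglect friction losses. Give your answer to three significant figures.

470 N·m

After the gear mesh (135/48): 51.8 × 2.8125 = 145.69 N·m
After the belt (177/269): 145.69 × 0.65799 = 95.861 N·m
After the gear mesh (157/32): 95.861 × 4.9062 = 470.32 N·m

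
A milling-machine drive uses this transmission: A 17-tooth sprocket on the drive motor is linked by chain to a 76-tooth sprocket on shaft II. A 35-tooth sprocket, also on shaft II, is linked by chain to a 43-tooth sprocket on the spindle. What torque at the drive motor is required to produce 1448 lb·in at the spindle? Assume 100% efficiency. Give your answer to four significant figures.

263.6 lb·in

Overall ratio R = 4.4706 × 1.2286 = 5.4924.
Input torque = output torque / R = 1448 / 5.4924 = 263.64 lb·in.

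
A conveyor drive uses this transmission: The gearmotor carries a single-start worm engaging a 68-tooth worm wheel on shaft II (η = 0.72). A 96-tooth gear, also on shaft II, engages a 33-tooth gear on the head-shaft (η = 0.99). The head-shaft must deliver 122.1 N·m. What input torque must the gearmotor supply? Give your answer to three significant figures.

Overall ratio R = 68 × 0.34375 = 23.375; overall efficiency η = 0.72 × 0.99 = 0.7128.
Input torque = output torque / (R × η) = 122.1 / (23.375 × 0.7128) = 7.3282 N·m.

7.33 N·m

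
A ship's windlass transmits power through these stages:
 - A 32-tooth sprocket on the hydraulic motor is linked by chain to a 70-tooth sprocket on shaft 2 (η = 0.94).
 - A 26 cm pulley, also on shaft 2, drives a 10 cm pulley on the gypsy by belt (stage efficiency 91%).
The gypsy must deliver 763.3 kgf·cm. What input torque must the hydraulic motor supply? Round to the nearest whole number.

1061 kgf·cm

Overall ratio R = 2.1875 × 0.38462 = 0.84135; overall efficiency η = 0.94 × 0.91 = 0.8554.
Input torque = output torque / (R × η) = 763.3 / (0.84135 × 0.8554) = 1060.6 kgf·cm.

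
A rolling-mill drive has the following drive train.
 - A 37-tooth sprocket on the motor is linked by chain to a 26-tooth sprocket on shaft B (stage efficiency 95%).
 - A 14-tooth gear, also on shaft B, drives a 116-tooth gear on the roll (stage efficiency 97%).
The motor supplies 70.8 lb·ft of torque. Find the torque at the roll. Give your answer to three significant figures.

chain 26/37 = 0.7027 → τ = 70.8·0.7027·0.95 = 47.264 lb·ft
gear mesh 116/14 = 8.2857 → τ = 47.264·8.2857·0.97 = 379.87 lb·ft

380 lb·ft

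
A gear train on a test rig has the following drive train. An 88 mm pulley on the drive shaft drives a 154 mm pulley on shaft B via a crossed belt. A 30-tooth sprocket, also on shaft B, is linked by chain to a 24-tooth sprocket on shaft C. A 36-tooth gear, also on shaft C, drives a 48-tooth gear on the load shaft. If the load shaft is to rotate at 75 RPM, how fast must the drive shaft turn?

140 RPM

Overall ratio R = 1.75 × 0.8 × 1.3333 = 1.8667.
Required input speed = output speed × R = 75 × 1.8667 = 140 RPM.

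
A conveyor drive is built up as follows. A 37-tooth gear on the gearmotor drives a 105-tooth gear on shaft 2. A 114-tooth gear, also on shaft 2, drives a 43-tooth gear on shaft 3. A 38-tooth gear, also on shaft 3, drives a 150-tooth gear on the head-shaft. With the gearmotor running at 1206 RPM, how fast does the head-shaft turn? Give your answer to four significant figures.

gear mesh 105/37 = 2.8378 → 1206/2.8378 = 424.97 RPM
gear mesh 43/114 = 0.37719 → 424.97/0.37719 = 1126.7 RPM
gear mesh 150/38 = 3.9474 → 1126.7/3.9474 = 285.42 RPM

285.4 RPM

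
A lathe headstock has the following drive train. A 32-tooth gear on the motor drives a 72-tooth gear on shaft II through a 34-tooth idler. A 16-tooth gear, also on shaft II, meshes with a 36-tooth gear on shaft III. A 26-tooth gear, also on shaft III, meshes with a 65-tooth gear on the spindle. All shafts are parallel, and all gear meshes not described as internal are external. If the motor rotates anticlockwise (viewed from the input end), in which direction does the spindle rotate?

anticlockwise

the motor → shaft II: driver → idler → driven is 2 external meshes, 2 reversals → CCW.
shaft II → shaft III: external mesh, 1 reversal → CW.
shaft III → the spindle: external mesh, 1 reversal → CCW.
4 reversals in total — an even number — so the spindle turns the same way as the motor.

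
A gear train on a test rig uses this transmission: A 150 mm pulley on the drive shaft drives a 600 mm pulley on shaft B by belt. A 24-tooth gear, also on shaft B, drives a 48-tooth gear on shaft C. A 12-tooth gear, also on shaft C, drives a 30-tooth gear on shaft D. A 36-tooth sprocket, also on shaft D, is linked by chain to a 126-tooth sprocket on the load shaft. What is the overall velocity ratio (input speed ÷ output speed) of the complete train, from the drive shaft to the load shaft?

Each stage contributes driven/driver: belt 600/150 = 4, gear mesh 48/24 = 2, gear mesh 30/12 = 2.5, chain 126/36 = 3.5.
Overall: 4 × 2 × 2.5 × 3.5 = 70.

70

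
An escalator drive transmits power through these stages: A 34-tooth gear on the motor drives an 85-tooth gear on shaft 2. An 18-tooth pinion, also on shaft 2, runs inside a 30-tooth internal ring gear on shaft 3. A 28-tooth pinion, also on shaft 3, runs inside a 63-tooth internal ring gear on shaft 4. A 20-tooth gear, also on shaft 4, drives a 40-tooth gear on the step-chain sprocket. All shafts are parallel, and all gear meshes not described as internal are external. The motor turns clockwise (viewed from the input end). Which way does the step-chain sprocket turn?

clockwise

the motor → shaft 2: external mesh, 1 reversal → CCW.
shaft 2 → shaft 3: internal mesh, same direction → CCW.
shaft 3 → shaft 4: internal mesh, same direction → CCW.
shaft 4 → the step-chain sprocket: external mesh, 1 reversal → CW.
2 reversals in total — an even number — so the step-chain sprocket turns the same way as the motor.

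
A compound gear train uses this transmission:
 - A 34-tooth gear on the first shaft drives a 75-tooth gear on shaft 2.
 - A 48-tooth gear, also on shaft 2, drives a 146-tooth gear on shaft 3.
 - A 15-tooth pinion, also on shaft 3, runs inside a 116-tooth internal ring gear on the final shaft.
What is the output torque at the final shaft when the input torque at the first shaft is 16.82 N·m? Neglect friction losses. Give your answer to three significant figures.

gear mesh 75/34 = 2.2059 → τ = 16.82·2.2059 = 37.103 N·m
gear mesh 146/48 = 3.0417 → τ = 37.103·3.0417 = 112.85 N·m
internal gear 116/15 = 7.7333 → τ = 112.85·7.7333 = 872.74 N·m

873 N·m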